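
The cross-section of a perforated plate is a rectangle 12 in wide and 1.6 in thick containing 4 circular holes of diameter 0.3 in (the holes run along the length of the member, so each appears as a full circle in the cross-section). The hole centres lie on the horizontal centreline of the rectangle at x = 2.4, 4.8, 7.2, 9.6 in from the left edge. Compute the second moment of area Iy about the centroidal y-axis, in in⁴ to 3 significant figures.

Decompose the section into non-overlapping parts with the origin at the bottom-left of its bounding rectangle.
Plate: 12 × 1.6, A = 19.2 in², x = 6 in, Ī = 230.4 in⁴.
Hole 1 (subtracted): ⌀0.3, A = 0.070686 in², x = 2.4 in, Ī = 0.00039761 in⁴.
Hole 2 (subtracted): ⌀0.3, A = 0.070686 in², x = 4.8 in, Ī = 0.00039761 in⁴.
Hole 3 (subtracted): ⌀0.3, A = 0.070686 in², x = 7.2 in, Ī = 0.00039761 in⁴.
Hole 4 (subtracted): ⌀0.3, A = 0.070686 in², x = 9.6 in, Ī = 0.00039761 in⁴.
By symmetry the centroid is at mid-width, x̄ = 6 in.
Transfer each piece to the centroidal y-axis using Ī + A·d² with d = x − 6:
  plate: d = 0 in → contributes +230.4 in⁴
  hole 1: d = -3.6 in → contributes −0.91649 in⁴
  hole 2: d = -1.2 in → contributes −0.10219 in⁴
  hole 3: d = 1.2 in → contributes −0.10219 in⁴
  hole 4: d = 3.6 in → contributes −0.91649 in⁴
Total I = 228.36 in⁴.

Iy ≈ 228 in⁴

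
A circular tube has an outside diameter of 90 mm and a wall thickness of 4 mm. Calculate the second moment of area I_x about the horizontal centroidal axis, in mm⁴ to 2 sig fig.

Treat the section as a set of non-overlapping primitives; coordinates are from the bounding-box lower-left.
Outer circle: ⌀90, A = 6 362 mm², y = 45 mm, Ī = 3 220 623 mm⁴.
Bore (subtracted): ⌀82, A = 5 281 mm², y = 45 mm, Ī = 2 219 347 mm⁴.
By symmetry the centroid is at mid-height, ȳ = 45 mm.
All pieces are centred on the horizontal centroidal axis, so I = ΣĪ (holes subtracted) = 1 001 276 mm⁴.

I_x ≈ 1.0 × 10⁶ mm⁴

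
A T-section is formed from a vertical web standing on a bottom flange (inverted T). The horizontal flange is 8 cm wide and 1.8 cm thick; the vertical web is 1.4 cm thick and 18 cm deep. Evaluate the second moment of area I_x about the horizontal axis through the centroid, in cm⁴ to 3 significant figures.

I_x ≈ 1580 cm⁴

Treat the section as a set of non-overlapping primitives; coordinates are from the bounding-box lower-left.
Flange: 8 × 1.8, A = 14.4 cm², y = 0.9 cm, Ī = 3.888 cm⁴.
Web: 1.4 × 18, A = 25.2 cm², y = 10.8 cm, Ī = 680.4 cm⁴.
Centroid: ȳ = ΣA·y / ΣA = 7.2 cm.
Transfer each piece to the horizontal axis through the centroid using Ī + A·d² with d = y − 7.2:
  flange: d = -6.3 cm → contributes +575.42 cm⁴
  web: d = 3.6 cm → contributes +1 007 cm⁴
Total I = 1582.4 cm⁴.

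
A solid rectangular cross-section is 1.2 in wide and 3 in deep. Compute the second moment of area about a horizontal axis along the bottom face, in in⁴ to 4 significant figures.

The section: 1.2 × 3, A = 3.6 in², y = 1.5 in, Ī = 2.7 in⁴.
Transfer it to the base of the section using Ī + A·d² with d = y − 0:
  the section: d = 1.5 in → contributes +10.8 in⁴
Total I = 10.8 in⁴.

I_base ≈ 10.80 in⁴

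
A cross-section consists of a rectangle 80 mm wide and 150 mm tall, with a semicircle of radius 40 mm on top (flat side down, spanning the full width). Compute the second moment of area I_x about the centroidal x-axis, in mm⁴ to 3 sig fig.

I_x ≈ 4.04 × 10⁷ mm⁴

Split into non-overlapping primitives; take the origin at the lower-left of the bounding box.
Rectangular body: 80 × 150, A = 12 000 mm², y = 75 mm, Ī = 22 500 000 mm⁴.
Semicircular cap: semicircle r = 40, A = 2513.3 mm², y = 166.98 mm, Ī = 280 978 mm⁴.
Centroid: ȳ = ΣA·y / ΣA = 90.928 mm.
Transfer each piece to the centroidal x-axis using Ī + A·d² with d = y − 90.928:
  rectangular body: d = -15.928 mm → contributes +25 544 277 mm⁴
  semicircular cap: d = 76.049 mm → contributes +14 816 330 mm⁴
Total I = 40 360 608 mm⁴.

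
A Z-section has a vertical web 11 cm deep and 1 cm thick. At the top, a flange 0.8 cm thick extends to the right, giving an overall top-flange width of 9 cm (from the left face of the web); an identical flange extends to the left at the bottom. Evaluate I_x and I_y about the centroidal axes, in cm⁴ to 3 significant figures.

I_x ≈ 445 cm⁴, I_y ≈ 328 cm⁴

Split into non-overlapping primitives; take the origin at the lower-left of the bounding box.
Web: 1 × 11, A = 11 cm², y = 5.5 cm, Ī = 110.92 cm⁴.
Top flange (beyond web): 8 × 0.8, A = 6.4 cm², y = 10.6 cm, Ī = 0.34133 cm⁴.
Bottom flange (beyond web): 8 × 0.8, A = 6.4 cm², y = 0.4 cm, Ī = 0.34133 cm⁴.
Centroid: ȳ = ΣA·y / ΣA = 5.5 cm.
Transfer each piece to the centroidal x-axis using Ī + A·d² with d = y − 5.5:
  web: d = 0 cm → contributes +110.92 cm⁴
  top flange (beyond web): d = 5.1 cm → contributes +166.81 cm⁴
  bottom flange (beyond web): d = -5.1 cm → contributes +166.81 cm⁴
Total I = 444.53 cm⁴.
For the y-axis: x̄ = 8.5 cm.
Repeating about the centroidal y-axis gives I_y = 328.38 cm⁴.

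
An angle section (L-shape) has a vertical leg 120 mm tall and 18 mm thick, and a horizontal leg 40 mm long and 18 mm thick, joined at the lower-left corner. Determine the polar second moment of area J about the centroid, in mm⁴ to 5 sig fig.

Decompose the section into non-overlapping parts with the origin at the bottom-left of its bounding rectangle.
Vertical leg: 18 × 120, A = 2 160 mm², y = 60 mm, Ī = 2 592 000 mm⁴.
Horizontal leg (remainder): 22 × 18, A = 396 mm², y = 9 mm, Ī = 10 692 mm⁴.
Centroid: ȳ = ΣA·y / ΣA = 52.09859 mm.
Transfer each piece to the centroidal x-axis using Ī + A·d² with d = y − 52.09859:
  vertical leg: d = 7.901408 mm → contributes +2 726 854 mm⁴
  horizontal leg (remainder): d = -43.09859 mm → contributes +746257.5 mm⁴
Total I = 3 473 111 mm⁴.
For the y-axis: x̄ = 12.09859 mm.
Repeating about the centroidal y-axis gives I_y = 208151.2 mm⁴.
Polar second moment: J = I_x + I_y = 3 681 262 mm⁴.

J ≈ 3.6813 × 10⁶ mm⁴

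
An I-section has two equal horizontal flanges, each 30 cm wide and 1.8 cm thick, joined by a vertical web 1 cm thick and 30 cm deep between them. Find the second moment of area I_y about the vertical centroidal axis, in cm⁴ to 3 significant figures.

Decompose the section into non-overlapping parts with the origin at the bottom-left of its bounding rectangle.
Bottom flange: 30 × 1.8, A = 54 cm², x = 15 cm, Ī = 4 050 cm⁴.
Web: 1 × 30, A = 30 cm², x = 15 cm, Ī = 2.5 cm⁴.
Top flange: 30 × 1.8, A = 54 cm², x = 15 cm, Ī = 4 050 cm⁴.
By symmetry the centroid is at mid-width, x̄ = 15 cm.
All pieces are centred on the vertical centroidal axis, so I = ΣĪ = 8102.5 cm⁴.

I_y ≈ 8100 cm⁴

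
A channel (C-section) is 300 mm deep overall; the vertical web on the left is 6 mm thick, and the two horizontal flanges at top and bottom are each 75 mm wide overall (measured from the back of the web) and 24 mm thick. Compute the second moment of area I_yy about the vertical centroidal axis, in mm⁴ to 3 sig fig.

Break the section into simple shapes (no overlaps), measuring from the bottom-left corner of the bounding box.
Web: 6 × 300, A = 1 800 mm², x = 3 mm, Ī = 5 400 mm⁴.
Top flange (beyond web): 69 × 24, A = 1 656 mm², x = 40.5 mm, Ī = 657 018 mm⁴.
Bottom flange (beyond web): 69 × 24, A = 1 656 mm², x = 40.5 mm, Ī = 657 018 mm⁴.
Centroid: x̄ = ΣA·x / ΣA = 27.296 mm.
Transfer each piece to the vertical centroidal axis using Ī + A·d² with d = x − 27.296:
  web: d = -24.296 mm → contributes +1 067 912 mm⁴
  top flange (beyond web): d = 13.204 mm → contributes +945 744 mm⁴
  bottom flange (beyond web): d = 13.204 mm → contributes +945 744 mm⁴
Total I = 2 959 401 mm⁴.

I_yy ≈ 2.96 × 10⁶ mm⁴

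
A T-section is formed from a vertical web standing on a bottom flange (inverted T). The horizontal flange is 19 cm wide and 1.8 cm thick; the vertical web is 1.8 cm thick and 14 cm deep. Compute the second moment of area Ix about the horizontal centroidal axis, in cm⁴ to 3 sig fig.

Ix ≈ 1330 cm⁴

Treat the section as a set of non-overlapping primitives; coordinates are from the bounding-box lower-left.
Flange: 19 × 1.8, A = 34.2 cm², y = 0.9 cm, Ī = 9.234 cm⁴.
Web: 1.8 × 14, A = 25.2 cm², y = 8.8 cm, Ī = 411.6 cm⁴.
Centroid: ȳ = ΣA·y / ΣA = 4.2515 cm.
Transfer each piece to the horizontal centroidal axis using Ī + A·d² with d = y − 4.2515:
  flange: d = -3.3515 cm → contributes +393.39 cm⁴
  web: d = 4.5485 cm → contributes +932.96 cm⁴
Total I = 1326.3 cm⁴.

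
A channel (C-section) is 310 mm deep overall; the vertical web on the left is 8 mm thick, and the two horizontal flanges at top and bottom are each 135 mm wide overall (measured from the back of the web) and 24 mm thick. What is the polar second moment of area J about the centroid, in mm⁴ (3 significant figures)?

Break the section into simple shapes (no overlaps), measuring from the bottom-left corner of the bounding box.
Web: 8 × 310, A = 2 480 mm², y = 155 mm, Ī = 19 860 667 mm⁴.
Top flange (beyond web): 127 × 24, A = 3 048 mm², y = 298 mm, Ī = 146 304 mm⁴.
Bottom flange (beyond web): 127 × 24, A = 3 048 mm², y = 12 mm, Ī = 146 304 mm⁴.
By symmetry the centroid is at mid-height, ȳ = 155 mm.
Transfer each piece to the centroidal x-axis using Ī + A·d² with d = y − 155:
  web: d = 0 mm → contributes +19 860 667 mm⁴
  top flange (beyond web): d = 143 mm → contributes +62 474 856 mm⁴
  bottom flange (beyond web): d = -143 mm → contributes +62 474 856 mm⁴
Total I = 144 810 379 mm⁴.
For the y-axis: x̄ = 51.98 mm.
Repeating about the centroidal y-axis gives I_y = 16 238 679 mm⁴.
Polar second moment: J = I_x + I_y = 161 049 058 mm⁴.

J ≈ 1.61 × 10⁸ mm⁴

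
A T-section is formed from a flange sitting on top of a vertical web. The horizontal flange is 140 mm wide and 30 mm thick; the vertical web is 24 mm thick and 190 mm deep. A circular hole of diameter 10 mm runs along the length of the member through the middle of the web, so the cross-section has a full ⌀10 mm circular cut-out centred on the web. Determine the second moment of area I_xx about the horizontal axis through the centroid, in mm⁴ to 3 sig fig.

I_xx ≈ 4.03 × 10⁷ mm⁴

Split into non-overlapping primitives; take the origin at the lower-left of the bounding box.
Flange: 140 × 30, A = 4 200 mm², y = 205 mm, Ī = 315 000 mm⁴.
Web: 24 × 190, A = 4 560 mm², y = 95 mm, Ī = 13 718 000 mm⁴.
Hole (subtracted): ⌀10, A = 78.54 mm², y = 95 mm, Ī = 490.87 mm⁴.
Centroid: ȳ = ΣA·y / ΣA = 148.22 mm.
Transfer each piece to the horizontal axis through the centroid using Ī + A·d² with d = y − 148.22:
  flange: d = 56.783 mm → contributes +13 857 168 mm⁴
  web: d = -53.217 mm → contributes +26 632 073 mm⁴
  hole: d = -53.217 mm → contributes −222 918 mm⁴
Total I = 40 266 323 mm⁴.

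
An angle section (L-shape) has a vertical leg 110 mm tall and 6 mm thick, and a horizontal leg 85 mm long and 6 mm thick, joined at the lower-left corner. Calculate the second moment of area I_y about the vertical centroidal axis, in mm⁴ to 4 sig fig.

Split into non-overlapping primitives; take the origin at the lower-left of the bounding box.
Vertical leg: 6 × 110, A = 660 mm², x = 3 mm, Ī = 1 980 mm⁴.
Horizontal leg (remainder): 79 × 6, A = 474 mm², x = 45.5 mm, Ī = 246 520 mm⁴.
Centroid: x̄ = ΣA·x / ΣA = 20.7646 mm.
Transfer each piece to the vertical centroidal axis using Ī + A·d² with d = x − 20.7646:
  vertical leg: d = -17.7646 mm → contributes +210 262 mm⁴
  horizontal leg (remainder): d = 24.7354 mm → contributes +536 533 mm⁴
Total I = 746 795 mm⁴.

I_y ≈ 7.468 × 10⁵ mm⁴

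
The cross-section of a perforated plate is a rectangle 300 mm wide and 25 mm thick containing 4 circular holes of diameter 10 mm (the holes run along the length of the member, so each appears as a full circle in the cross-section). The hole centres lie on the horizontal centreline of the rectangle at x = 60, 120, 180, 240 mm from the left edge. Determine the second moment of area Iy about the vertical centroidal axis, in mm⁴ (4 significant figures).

Treat the section as a set of non-overlapping primitives; coordinates are from the bounding-box lower-left.
Plate: 300 × 25, A = 7 500 mm², x = 150 mm, Ī = 56 250 000 mm⁴.
Hole 1 (subtracted): ⌀10, A = 78.5398 mm², x = 60 mm, Ī = 490.874 mm⁴.
Hole 2 (subtracted): ⌀10, A = 78.5398 mm², x = 120 mm, Ī = 490.874 mm⁴.
Hole 3 (subtracted): ⌀10, A = 78.5398 mm², x = 180 mm, Ī = 490.874 mm⁴.
Hole 4 (subtracted): ⌀10, A = 78.5398 mm², x = 240 mm, Ī = 490.874 mm⁴.
By symmetry the centroid is at mid-width, x̄ = 150 mm.
Transfer each piece to the vertical centroidal axis using Ī + A·d² with d = x − 150:
  plate: d = 0 mm → contributes +56 250 000 mm⁴
  hole 1: d = -90 mm → contributes −636 663 mm⁴
  hole 2: d = -30 mm → contributes −71176.7 mm⁴
  hole 3: d = 30 mm → contributes −71176.7 mm⁴
  hole 4: d = 90 mm → contributes −636 663 mm⁴
Total I = 54 834 320 mm⁴.

Iy ≈ 5.483 × 10⁷ mm⁴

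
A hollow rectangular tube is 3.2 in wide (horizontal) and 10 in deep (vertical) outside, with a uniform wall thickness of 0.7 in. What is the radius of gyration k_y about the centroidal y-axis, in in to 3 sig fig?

k_y ≈ 1.18 in

Treat the section as a set of non-overlapping primitives; coordinates are from the bounding-box lower-left.
Outer rectangle: 3.2 × 10, A = 32 in², x = 1.6 in, Ī = 27.307 in⁴.
Inner void (subtracted): 1.8 × 8.6, A = 15.48 in², x = 1.6 in, Ī = 4.1796 in⁴.
By symmetry the centroid is at mid-width, x̄ = 1.6 in.
All pieces are centred on the centroidal y-axis, so I = ΣĪ (holes subtracted) = 23.127 in⁴.
Radius of gyration: k = √(I/A) = √(23.127 / 16.52) = 1.1832 in.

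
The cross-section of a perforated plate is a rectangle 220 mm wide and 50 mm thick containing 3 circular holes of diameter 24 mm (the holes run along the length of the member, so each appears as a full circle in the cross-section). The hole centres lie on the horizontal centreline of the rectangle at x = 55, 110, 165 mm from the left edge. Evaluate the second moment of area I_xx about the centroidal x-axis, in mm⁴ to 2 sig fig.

Treat the section as a set of non-overlapping primitives; coordinates are from the bounding-box lower-left.
Plate: 220 × 50, A = 11 000 mm², y = 25 mm, Ī = 2 291 667 mm⁴.
Hole 1 (subtracted): ⌀24, A = 452.4 mm², y = 25 mm, Ī = 16 286 mm⁴.
Hole 2 (subtracted): ⌀24, A = 452.4 mm², y = 25 mm, Ī = 16 286 mm⁴.
Hole 3 (subtracted): ⌀24, A = 452.4 mm², y = 25 mm, Ī = 16 286 mm⁴.
By symmetry the centroid is at mid-height, ȳ = 25 mm.
All pieces are centred on the centroidal x-axis, so I = ΣĪ (holes subtracted) = 2 242 809 mm⁴.

I_xx ≈ 2.2 × 10⁶ mm⁴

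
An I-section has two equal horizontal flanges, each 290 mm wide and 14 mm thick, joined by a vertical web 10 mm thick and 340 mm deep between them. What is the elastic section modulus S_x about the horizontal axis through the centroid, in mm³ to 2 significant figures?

S_x ≈ 1.6 × 10⁶ mm³

Break the section into simple shapes (no overlaps), measuring from the bottom-left corner of the bounding box.
Bottom flange: 290 × 14, A = 4 060 mm², y = 7 mm, Ī = 66 313 mm⁴.
Web: 10 × 340, A = 3 400 mm², y = 184 mm, Ī = 32 753 333 mm⁴.
Top flange: 290 × 14, A = 4 060 mm², y = 361 mm, Ī = 66 313 mm⁴.
By symmetry the centroid is at mid-height, ȳ = 184 mm.
Transfer each piece to the horizontal axis through the centroid using Ī + A·d² with d = y − 184:
  bottom flange: d = -177 mm → contributes +127 262 053 mm⁴
  web: d = 0 mm → contributes +32 753 333 mm⁴
  top flange: d = 177 mm → contributes +127 262 053 mm⁴
Total I = 287 277 440 mm⁴.
Extreme fibre distance c = 184 mm; S = I/c = 1 561 290 mm³.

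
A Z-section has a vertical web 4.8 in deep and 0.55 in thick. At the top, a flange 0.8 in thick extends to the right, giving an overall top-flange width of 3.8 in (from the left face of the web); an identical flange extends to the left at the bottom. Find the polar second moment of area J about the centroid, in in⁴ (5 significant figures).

Treat the section as a set of non-overlapping primitives; coordinates are from the bounding-box lower-left.
Web: 0.55 × 4.8, A = 2.64 in², y = 2.4 in, Ī = 5.0688 in⁴.
Top flange (beyond web): 3.25 × 0.8, A = 2.6 in², y = 4.4 in, Ī = 0.1386667 in⁴.
Bottom flange (beyond web): 3.25 × 0.8, A = 2.6 in², y = 0.4 in, Ī = 0.1386667 in⁴.
Centroid: ȳ = ΣA·y / ΣA = 2.4 in.
Transfer each piece to the centroidal x-axis using Ī + A·d² with d = y − 2.4:
  web: d = 0 in → contributes +5.0688 in⁴
  top flange (beyond web): d = 2 in → contributes +10.53867 in⁴
  bottom flange (beyond web): d = -2 in → contributes +10.53867 in⁴
Total I = 26.14613 in⁴.
For the y-axis: x̄ = 3.525 in.
Repeating about the centroidal y-axis gives I_y = 23.41563 in⁴.
Polar second moment: J = I_x + I_y = 49.56177 in⁴.

J ≈ 49.562 in⁴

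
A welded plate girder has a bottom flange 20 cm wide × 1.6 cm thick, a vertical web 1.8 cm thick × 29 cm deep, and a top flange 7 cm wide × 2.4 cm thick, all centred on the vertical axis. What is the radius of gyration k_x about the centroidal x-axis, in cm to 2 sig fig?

Break the section into simple shapes (no overlaps), measuring from the bottom-left corner of the bounding box.
Bottom plate: 20 × 1.6, A = 32 cm², y = 0.8 cm, Ī = 6.827 cm⁴.
Web plate: 1.8 × 29, A = 52.2 cm², y = 16.1 cm, Ī = 3 658 cm⁴.
Top plate: 7 × 2.4, A = 16.8 cm², y = 31.8 cm, Ī = 8.064 cm⁴.
Centroid: ȳ = ΣA·y / ΣA = 13.86 cm.
Transfer each piece to the centroidal x-axis using Ī + A·d² with d = y − 13.86:
  bottom plate: d = -13.06 cm → contributes +5 468 cm⁴
  web plate: d = 2.236 cm → contributes +3 919 cm⁴
  top plate: d = 17.94 cm → contributes +5 413 cm⁴
Total I = 14 800 cm⁴.
Radius of gyration: k = √(I/A) = √(14 800 / 101) = 12.11 cm.

k_x ≈ 12 cm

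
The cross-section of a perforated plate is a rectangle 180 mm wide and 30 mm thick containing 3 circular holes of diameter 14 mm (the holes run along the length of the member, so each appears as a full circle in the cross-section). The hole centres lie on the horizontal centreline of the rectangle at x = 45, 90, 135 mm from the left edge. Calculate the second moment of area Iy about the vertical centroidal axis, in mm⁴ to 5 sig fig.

Break the section into simple shapes (no overlaps), measuring from the bottom-left corner of the bounding box.
Plate: 180 × 30, A = 5 400 mm², x = 90 mm, Ī = 14 580 000 mm⁴.
Hole 1 (subtracted): ⌀14, A = 153.938 mm², x = 45 mm, Ī = 1885.741 mm⁴.
Hole 2 (subtracted): ⌀14, A = 153.938 mm², x = 90 mm, Ī = 1885.741 mm⁴.
Hole 3 (subtracted): ⌀14, A = 153.938 mm², x = 135 mm, Ī = 1885.741 mm⁴.
By symmetry the centroid is at mid-width, x̄ = 90 mm.
Transfer each piece to the vertical centroidal axis using Ī + A·d² with d = x − 90:
  plate: d = 0 mm → contributes +14 580 000 mm⁴
  hole 1: d = -45 mm → contributes −313610.3 mm⁴
  hole 2: d = 0 mm → contributes −1885.741 mm⁴
  hole 3: d = 45 mm → contributes −313610.3 mm⁴
Total I = 13 950 894 mm⁴.

Iy ≈ 1.3951 × 10⁷ mm⁴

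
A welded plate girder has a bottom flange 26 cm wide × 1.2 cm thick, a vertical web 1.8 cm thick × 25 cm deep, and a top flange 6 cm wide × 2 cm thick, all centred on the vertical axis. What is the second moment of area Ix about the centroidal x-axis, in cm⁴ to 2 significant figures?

Ix ≈ 9200 cm⁴

Break the section into simple shapes (no overlaps), measuring from the bottom-left corner of the bounding box.
Bottom plate: 26 × 1.2, A = 31.2 cm², y = 0.6 cm, Ī = 3.744 cm⁴.
Web plate: 1.8 × 25, A = 45 cm², y = 13.7 cm, Ī = 2 344 cm⁴.
Top plate: 6 × 2, A = 12 cm², y = 27.2 cm, Ī = 4 cm⁴.
Centroid: ȳ = ΣA·y / ΣA = 10.9 cm.
Transfer each piece to the centroidal x-axis using Ī + A·d² with d = y − 10.9:
  bottom plate: d = -10.3 cm → contributes +3 316 cm⁴
  web plate: d = 2.797 cm → contributes +2 696 cm⁴
  top plate: d = 16.3 cm → contributes +3 191 cm⁴
Total I = 9 203 cm⁴.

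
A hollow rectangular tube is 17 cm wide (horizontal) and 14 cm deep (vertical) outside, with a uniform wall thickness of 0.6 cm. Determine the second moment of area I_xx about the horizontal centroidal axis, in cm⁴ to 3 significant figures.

I_xx ≈ 1130 cm⁴

Break the section into simple shapes (no overlaps), measuring from the bottom-left corner of the bounding box.
Outer rectangle: 17 × 14, A = 238 cm², y = 7 cm, Ī = 3887.3 cm⁴.
Inner void (subtracted): 15.8 × 12.8, A = 202.24 cm², y = 7 cm, Ī = 2761.3 cm⁴.
By symmetry the centroid is at mid-height, ȳ = 7 cm.
All pieces are centred on the horizontal centroidal axis, so I = ΣĪ (holes subtracted) = 1126.1 cm⁴.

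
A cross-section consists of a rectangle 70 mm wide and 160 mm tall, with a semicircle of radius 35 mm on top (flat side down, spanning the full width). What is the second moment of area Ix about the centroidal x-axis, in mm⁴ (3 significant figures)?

Ix ≈ 3.88 × 10⁷ mm⁴

Treat the section as a set of non-overlapping primitives; coordinates are from the bounding-box lower-left.
Rectangular body: 70 × 160, A = 11 200 mm², y = 80 mm, Ī = 23 893 333 mm⁴.
Semicircular cap: semicircle r = 35, A = 1924.2 mm², y = 174.85 mm, Ī = 164 704 mm⁴.
Centroid: ȳ = ΣA·y / ΣA = 93.907 mm.
Transfer each piece to the centroidal x-axis using Ī + A·d² with d = y − 93.907:
  rectangular body: d = -13.907 mm → contributes +26 059 531 mm⁴
  semicircular cap: d = 80.947 mm → contributes +12 773 110 mm⁴
Total I = 38 832 641 mm⁴.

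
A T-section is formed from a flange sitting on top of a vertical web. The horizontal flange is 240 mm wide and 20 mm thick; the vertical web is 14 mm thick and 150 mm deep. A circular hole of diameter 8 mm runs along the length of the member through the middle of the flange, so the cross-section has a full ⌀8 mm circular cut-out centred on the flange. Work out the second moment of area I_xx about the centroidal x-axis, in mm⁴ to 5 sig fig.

I_xx ≈ 1.4618 × 10⁷ mm⁴

Treat the section as a set of non-overlapping primitives; coordinates are from the bounding-box lower-left.
Flange: 240 × 20, A = 4 800 mm², y = 160 mm, Ī = 160 000 mm⁴.
Web: 14 × 150, A = 2 100 mm², y = 75 mm, Ī = 3 937 500 mm⁴.
Hole (subtracted): ⌀8, A = 50.26548 mm², y = 160 mm, Ī = 201.0619 mm⁴.
Centroid: ȳ = ΣA·y / ΣA = 133.9406 mm.
Transfer each piece to the centroidal x-axis using Ī + A·d² with d = y − 133.9406:
  flange: d = 26.0594 mm → contributes +3 419 644 mm⁴
  web: d = -58.9406 mm → contributes +11 232 887 mm⁴
  hole: d = 26.0594 mm → contributes −34335.98 mm⁴
Total I = 14 618 195 mm⁴.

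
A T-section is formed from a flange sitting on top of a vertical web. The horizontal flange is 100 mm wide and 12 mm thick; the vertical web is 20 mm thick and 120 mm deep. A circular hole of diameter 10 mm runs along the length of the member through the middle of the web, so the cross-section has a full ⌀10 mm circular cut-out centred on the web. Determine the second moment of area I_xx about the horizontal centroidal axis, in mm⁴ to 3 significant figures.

I_xx ≈ 6.34 × 10⁶ mm⁴

Split into non-overlapping primitives; take the origin at the lower-left of the bounding box.
Flange: 100 × 12, A = 1 200 mm², y = 126 mm, Ī = 14 400 mm⁴.
Web: 20 × 120, A = 2 400 mm², y = 60 mm, Ī = 2 880 000 mm⁴.
Hole (subtracted): ⌀10, A = 78.54 mm², y = 60 mm, Ī = 490.87 mm⁴.
Centroid: ȳ = ΣA·y / ΣA = 82.491 mm.
Transfer each piece to the horizontal centroidal axis using Ī + A·d² with d = y − 82.491:
  flange: d = 43.509 mm → contributes +2 286 074 mm⁴
  web: d = -22.491 mm → contributes +4 093 993 mm⁴
  hole: d = -22.491 mm → contributes −40 219 mm⁴
Total I = 6 339 848 mm⁴.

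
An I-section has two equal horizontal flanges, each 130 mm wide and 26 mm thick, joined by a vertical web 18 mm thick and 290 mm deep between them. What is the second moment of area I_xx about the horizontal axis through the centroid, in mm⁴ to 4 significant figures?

Split into non-overlapping primitives; take the origin at the lower-left of the bounding box.
Bottom flange: 130 × 26, A = 3 380 mm², y = 13 mm, Ī = 190 407 mm⁴.
Web: 18 × 290, A = 5 220 mm², y = 171 mm, Ī = 36 583 500 mm⁴.
Top flange: 130 × 26, A = 3 380 mm², y = 329 mm, Ī = 190 407 mm⁴.
By symmetry the centroid is at mid-height, ȳ = 171 mm.
Transfer each piece to the horizontal axis through the centroid using Ī + A·d² with d = y − 171:
  bottom flange: d = -158 mm → contributes +84 568 727 mm⁴
  web: d = 0 mm → contributes +36 583 500 mm⁴
  top flange: d = 158 mm → contributes +84 568 727 mm⁴
Total I = 205 720 953 mm⁴.

I_xx ≈ 2.057 × 10⁸ mm⁴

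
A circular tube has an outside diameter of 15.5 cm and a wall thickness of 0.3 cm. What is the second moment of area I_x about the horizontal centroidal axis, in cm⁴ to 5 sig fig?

I_x ≈ 413.89 cm⁴

Treat the section as a set of non-overlapping primitives; coordinates are from the bounding-box lower-left.
Outer circle: ⌀15.5, A = 188.6919 cm², y = 7.75 cm, Ī = 2833.327 cm⁴.
Bore (subtracted): ⌀14.9, A = 174.3662 cm², y = 7.75 cm, Ī = 2419.441 cm⁴.
By symmetry the centroid is at mid-height, ȳ = 7.75 cm.
All pieces are centred on the horizontal centroidal axis, so I = ΣĪ (holes subtracted) = 413.8863 cm⁴.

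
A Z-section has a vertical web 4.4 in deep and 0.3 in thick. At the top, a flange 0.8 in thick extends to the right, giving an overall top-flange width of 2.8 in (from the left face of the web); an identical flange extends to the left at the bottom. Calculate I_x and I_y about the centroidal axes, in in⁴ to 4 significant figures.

I_x ≈ 15.30 in⁴, I_y ≈ 9.933 in⁴

Treat the section as a set of non-overlapping primitives; coordinates are from the bounding-box lower-left.
Web: 0.3 × 4.4, A = 1.32 in², y = 2.2 in, Ī = 2.1296 in⁴.
Top flange (beyond web): 2.5 × 0.8, A = 2 in², y = 4 in, Ī = 0.106667 in⁴.
Bottom flange (beyond web): 2.5 × 0.8, A = 2 in², y = 0.4 in, Ī = 0.106667 in⁴.
Centroid: ȳ = ΣA·y / ΣA = 2.2 in.
Transfer each piece to the centroidal x-axis using Ī + A·d² with d = y − 2.2:
  web: d = 0 in → contributes +2.1296 in⁴
  top flange (beyond web): d = 1.8 in → contributes +6.58667 in⁴
  bottom flange (beyond web): d = -1.8 in → contributes +6.58667 in⁴
Total I = 15.3029 in⁴.
For the y-axis: x̄ = 2.65 in.
Repeating about the centroidal y-axis gives I_y = 9.93323 in⁴.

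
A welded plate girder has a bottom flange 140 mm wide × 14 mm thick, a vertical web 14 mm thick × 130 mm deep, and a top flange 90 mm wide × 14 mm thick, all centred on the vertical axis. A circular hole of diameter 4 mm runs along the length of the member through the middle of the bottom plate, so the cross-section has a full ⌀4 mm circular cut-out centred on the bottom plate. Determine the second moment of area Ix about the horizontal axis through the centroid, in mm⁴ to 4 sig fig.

Treat the section as a set of non-overlapping primitives; coordinates are from the bounding-box lower-left.
Bottom plate: 140 × 14, A = 1 960 mm², y = 7 mm, Ī = 32013.3 mm⁴.
Web plate: 14 × 130, A = 1 820 mm², y = 79 mm, Ī = 2 563 167 mm⁴.
Top plate: 90 × 14, A = 1 260 mm², y = 151 mm, Ī = 20 580 mm⁴.
Hole (subtracted): ⌀4, A = 12.5664 mm², y = 7 mm, Ī = 12.5664 mm⁴.
Centroid: ȳ = ΣA·y / ΣA = 69.155 mm.
Transfer each piece to the horizontal axis through the centroid using Ī + A·d² with d = y − 69.155:
  bottom plate: d = -62.155 mm → contributes +7 603 965 mm⁴
  web plate: d = 9.84503 mm → contributes +2 739 569 mm⁴
  top plate: d = 81.845 mm → contributes +8 460 827 mm⁴
  hole: d = -62.155 mm → contributes −48559.5 mm⁴
Total I = 18 755 802 mm⁴.

Ix ≈ 1.876 × 10⁷ mm⁴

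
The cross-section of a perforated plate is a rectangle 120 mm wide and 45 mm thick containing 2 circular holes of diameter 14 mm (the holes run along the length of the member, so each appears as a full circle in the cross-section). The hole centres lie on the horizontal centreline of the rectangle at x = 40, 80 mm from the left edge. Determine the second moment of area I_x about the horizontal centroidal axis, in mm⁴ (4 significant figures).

Decompose the section into non-overlapping parts with the origin at the bottom-left of its bounding rectangle.
Plate: 120 × 45, A = 5 400 mm², y = 22.5 mm, Ī = 911 250 mm⁴.
Hole 1 (subtracted): ⌀14, A = 153.938 mm², y = 22.5 mm, Ī = 1885.74 mm⁴.
Hole 2 (subtracted): ⌀14, A = 153.938 mm², y = 22.5 mm, Ī = 1885.74 mm⁴.
By symmetry the centroid is at mid-height, ȳ = 22.5 mm.
All pieces are centred on the horizontal centroidal axis, so I = ΣĪ (holes subtracted) = 907 479 mm⁴.

I_x ≈ 9.075 × 10⁵ mm⁴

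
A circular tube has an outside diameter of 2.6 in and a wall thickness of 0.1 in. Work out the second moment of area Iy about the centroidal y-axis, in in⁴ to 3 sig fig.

Split into non-overlapping primitives; take the origin at the lower-left of the bounding box.
Outer circle: ⌀2.6, A = 5.3093 in², x = 1.3 in, Ī = 2.2432 in⁴.
Bore (subtracted): ⌀2.4, A = 4.5239 in², x = 1.3 in, Ī = 1.6286 in⁴.
By symmetry the centroid is at mid-width, x̄ = 1.3 in.
All pieces are centred on the centroidal y-axis, so I = ΣĪ (holes subtracted) = 0.61457 in⁴.

Iy ≈ 0.615 in⁴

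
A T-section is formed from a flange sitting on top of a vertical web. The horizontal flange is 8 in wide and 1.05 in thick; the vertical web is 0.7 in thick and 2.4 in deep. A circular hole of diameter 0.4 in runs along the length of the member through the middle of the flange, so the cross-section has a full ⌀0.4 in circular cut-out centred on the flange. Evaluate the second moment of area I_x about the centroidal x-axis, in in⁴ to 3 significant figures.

Split into non-overlapping primitives; take the origin at the lower-left of the bounding box.
Flange: 8 × 1.05, A = 8.4 in², y = 2.925 in, Ī = 0.77175 in⁴.
Web: 0.7 × 2.4, A = 1.68 in², y = 1.2 in, Ī = 0.8064 in⁴.
Hole (subtracted): ⌀0.4, A = 0.12566 in², y = 2.925 in, Ī = 0.0012566 in⁴.
Centroid: ȳ = ΣA·y / ΣA = 2.6339 in.
Transfer each piece to the centroidal x-axis using Ī + A·d² with d = y − 2.6339:
  flange: d = 0.29113 in → contributes +1.4837 in⁴
  web: d = -1.4339 in → contributes +4.2605 in⁴
  hole: d = 0.29113 in → contributes −0.011907 in⁴
Total I = 5.7323 in⁴.

I_x ≈ 5.73 in⁴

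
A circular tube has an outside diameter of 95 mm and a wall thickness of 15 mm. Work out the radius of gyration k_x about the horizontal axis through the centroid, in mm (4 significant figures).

k_x ≈ 28.78 mm

Break the section into simple shapes (no overlaps), measuring from the bottom-left corner of the bounding box.
Outer circle: ⌀95, A = 7088.22 mm², y = 47.5 mm, Ī = 3 998 198 mm⁴.
Bore (subtracted): ⌀65, A = 3318.31 mm², y = 47.5 mm, Ī = 876 241 mm⁴.
By symmetry the centroid is at mid-height, ȳ = 47.5 mm.
All pieces are centred on the horizontal axis through the centroid, so I = ΣĪ (holes subtracted) = 3 121 958 mm⁴.
Radius of gyration: k = √(I/A) = √(3 121 958 / 3769.91) = 28.7772 mm.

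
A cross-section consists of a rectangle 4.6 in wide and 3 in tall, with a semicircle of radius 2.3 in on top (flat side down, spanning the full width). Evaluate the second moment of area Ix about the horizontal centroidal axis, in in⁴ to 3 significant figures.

Treat the section as a set of non-overlapping primitives; coordinates are from the bounding-box lower-left.
Rectangular body: 4.6 × 3, A = 13.8 in², y = 1.5 in, Ī = 10.35 in⁴.
Semicircular cap: semicircle r = 2.3, A = 8.3095 in², y = 3.9762 in, Ī = 3.0714 in⁴.
Centroid: ȳ = ΣA·y / ΣA = 2.4306 in.
Transfer each piece to the horizontal centroidal axis using Ī + A·d² with d = y − 2.4306:
  rectangular body: d = -0.93062 in → contributes +22.302 in⁴
  semicircular cap: d = 1.5455 in → contributes +22.92 in⁴
Total I = 45.222 in⁴.

Ix ≈ 45.2 in⁴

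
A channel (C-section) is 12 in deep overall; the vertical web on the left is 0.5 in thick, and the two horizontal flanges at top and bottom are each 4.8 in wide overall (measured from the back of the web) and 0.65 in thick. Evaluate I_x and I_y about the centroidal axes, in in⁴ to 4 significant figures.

I_x ≈ 252.2 in⁴, I_y ≈ 25.41 in⁴

Break the section into simple shapes (no overlaps), measuring from the bottom-left corner of the bounding box.
Web: 0.5 × 12, A = 6 in², y = 6 in, Ī = 72 in⁴.
Top flange (beyond web): 4.3 × 0.65, A = 2.795 in², y = 11.675 in, Ī = 0.0984073 in⁴.
Bottom flange (beyond web): 4.3 × 0.65, A = 2.795 in², y = 0.325 in, Ī = 0.0984073 in⁴.
By symmetry the centroid is at mid-height, ȳ = 6 in.
Transfer each piece to the centroidal x-axis using Ī + A·d² with d = y − 6:
  web: d = 0 in → contributes +72 in⁴
  top flange (beyond web): d = 5.675 in → contributes +90.1131 in⁴
  bottom flange (beyond web): d = -5.675 in → contributes +90.1131 in⁴
Total I = 252.226 in⁴.
For the y-axis: x̄ = 1.40755 in.
Repeating about the centroidal y-axis gives I_y = 25.407 in⁴.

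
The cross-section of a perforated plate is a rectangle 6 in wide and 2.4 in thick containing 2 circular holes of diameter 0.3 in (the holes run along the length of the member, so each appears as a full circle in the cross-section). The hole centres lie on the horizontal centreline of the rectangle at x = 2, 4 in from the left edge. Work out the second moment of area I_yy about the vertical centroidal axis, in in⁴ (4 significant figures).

I_yy ≈ 43.06 in⁴

Decompose the section into non-overlapping parts with the origin at the bottom-left of its bounding rectangle.
Plate: 6 × 2.4, A = 14.4 in², x = 3 in, Ī = 43.2 in⁴.
Hole 1 (subtracted): ⌀0.3, A = 0.0706858 in², x = 2 in, Ī = 0.000397608 in⁴.
Hole 2 (subtracted): ⌀0.3, A = 0.0706858 in², x = 4 in, Ī = 0.000397608 in⁴.
By symmetry the centroid is at mid-width, x̄ = 3 in.
Transfer each piece to the vertical centroidal axis using Ī + A·d² with d = x − 3:
  plate: d = 0 in → contributes +43.2 in⁴
  hole 1: d = -1 in → contributes −0.0710834 in⁴
  hole 2: d = 1 in → contributes −0.0710834 in⁴
Total I = 43.0578 in⁴.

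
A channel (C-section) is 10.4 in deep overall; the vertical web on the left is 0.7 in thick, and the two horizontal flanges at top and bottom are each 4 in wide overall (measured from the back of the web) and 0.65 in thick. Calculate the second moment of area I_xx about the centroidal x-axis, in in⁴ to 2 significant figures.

I_xx ≈ 170 in⁴

Decompose the section into non-overlapping parts with the origin at the bottom-left of its bounding rectangle.
Web: 0.7 × 10.4, A = 7.28 in², y = 5.2 in, Ī = 65.62 in⁴.
Top flange (beyond web): 3.3 × 0.65, A = 2.145 in², y = 10.08 in, Ī = 0.07552 in⁴.
Bottom flange (beyond web): 3.3 × 0.65, A = 2.145 in², y = 0.325 in, Ī = 0.07552 in⁴.
By symmetry the centroid is at mid-height, ȳ = 5.2 in.
Transfer each piece to the centroidal x-axis using Ī + A·d² with d = y − 5.2:
  web: d = 0 in → contributes +65.62 in⁴
  top flange (beyond web): d = 4.875 in → contributes +51.05 in⁴
  bottom flange (beyond web): d = -4.875 in → contributes +51.05 in⁴
Total I = 167.7 in⁴.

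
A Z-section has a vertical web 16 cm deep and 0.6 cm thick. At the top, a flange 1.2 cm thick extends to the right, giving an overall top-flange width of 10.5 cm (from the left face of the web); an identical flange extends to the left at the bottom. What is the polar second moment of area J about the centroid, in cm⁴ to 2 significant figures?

J ≈ 2400 cm⁴

Treat the section as a set of non-overlapping primitives; coordinates are from the bounding-box lower-left.
Web: 0.6 × 16, A = 9.6 cm², y = 8 cm, Ī = 204.8 cm⁴.
Top flange (beyond web): 9.9 × 1.2, A = 11.88 cm², y = 15.4 cm, Ī = 1.426 cm⁴.
Bottom flange (beyond web): 9.9 × 1.2, A = 11.88 cm², y = 0.6 cm, Ī = 1.426 cm⁴.
Centroid: ȳ = ΣA·y / ΣA = 8 cm.
Transfer each piece to the centroidal x-axis using Ī + A·d² with d = y − 8:
  web: d = 0 cm → contributes +204.8 cm⁴
  top flange (beyond web): d = 7.4 cm → contributes +652 cm⁴
  bottom flange (beyond web): d = -7.4 cm → contributes +652 cm⁴
Total I = 1 509 cm⁴.
For the y-axis: x̄ = 10.2 cm.
Repeating about the centroidal y-axis gives I_y = 849.2 cm⁴.
Polar second moment: J = I_x + I_y = 2 358 cm⁴.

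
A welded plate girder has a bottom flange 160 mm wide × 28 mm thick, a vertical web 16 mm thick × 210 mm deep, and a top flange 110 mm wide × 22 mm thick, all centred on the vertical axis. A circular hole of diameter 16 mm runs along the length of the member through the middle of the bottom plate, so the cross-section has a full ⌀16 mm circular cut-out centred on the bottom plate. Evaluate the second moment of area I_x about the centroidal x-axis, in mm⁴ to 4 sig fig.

I_x ≈ 1.007 × 10⁸ mm⁴

Treat the section as a set of non-overlapping primitives; coordinates are from the bounding-box lower-left.
Bottom plate: 160 × 28, A = 4 480 mm², y = 14 mm, Ī = 292 693 mm⁴.
Web plate: 16 × 210, A = 3 360 mm², y = 133 mm, Ī = 12 348 000 mm⁴.
Top plate: 110 × 22, A = 2 420 mm², y = 249 mm, Ī = 97606.7 mm⁴.
Hole (subtracted): ⌀16, A = 201.062 mm², y = 14 mm, Ī = 3216.99 mm⁴.
Centroid: ȳ = ΣA·y / ΣA = 110.287 mm.
Transfer each piece to the centroidal x-axis using Ī + A·d² with d = y − 110.287:
  bottom plate: d = -96.2865 mm → contributes +41 827 182 mm⁴
  web plate: d = 22.7135 mm → contributes +14 081 433 mm⁴
  top plate: d = 138.713 mm → contributes +46 661 876 mm⁴
  hole: d = -96.2865 mm → contributes −1 867 280 mm⁴
Total I = 100 703 211 mm⁴.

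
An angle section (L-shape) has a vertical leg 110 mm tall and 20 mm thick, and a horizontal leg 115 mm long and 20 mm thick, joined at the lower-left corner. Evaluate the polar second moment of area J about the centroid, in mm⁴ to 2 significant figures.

J ≈ 9.2 × 10⁶ mm⁴

Decompose the section into non-overlapping parts with the origin at the bottom-left of its bounding rectangle.
Vertical leg: 20 × 110, A = 2 200 mm², y = 55 mm, Ī = 2 218 333 mm⁴.
Horizontal leg (remainder): 95 × 20, A = 1 900 mm², y = 10 mm, Ī = 63 333 mm⁴.
Centroid: ȳ = ΣA·y / ΣA = 34.15 mm.
Transfer each piece to the centroidal x-axis using Ī + A·d² with d = y − 34.15:
  vertical leg: d = 20.85 mm → contributes +3 175 058 mm⁴
  horizontal leg (remainder): d = -24.15 mm → contributes +1 171 120 mm⁴
Total I = 4 346 179 mm⁴.
For the y-axis: x̄ = 36.65 mm.
Repeating about the centroidal y-axis gives I_y = 4 873 054 mm⁴.
Polar second moment: J = I_x + I_y = 9 219 233 mm⁴.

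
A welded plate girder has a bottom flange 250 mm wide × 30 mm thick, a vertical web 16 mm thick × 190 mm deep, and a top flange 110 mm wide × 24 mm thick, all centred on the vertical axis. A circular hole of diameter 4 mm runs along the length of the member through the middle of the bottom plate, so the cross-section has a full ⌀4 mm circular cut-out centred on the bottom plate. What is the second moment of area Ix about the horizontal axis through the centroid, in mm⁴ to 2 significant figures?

Ix ≈ 1.1 × 10⁸ mm⁴

Split into non-overlapping primitives; take the origin at the lower-left of the bounding box.
Bottom plate: 250 × 30, A = 7 500 mm², y = 15 mm, Ī = 562 500 mm⁴.
Web plate: 16 × 190, A = 3 040 mm², y = 125 mm, Ī = 9 145 333 mm⁴.
Top plate: 110 × 24, A = 2 640 mm², y = 232 mm, Ī = 126 720 mm⁴.
Hole (subtracted): ⌀4, A = 12.57 mm², y = 15 mm, Ī = 12.57 mm⁴.
Centroid: ȳ = ΣA·y / ΣA = 83.9 mm.
Transfer each piece to the horizontal axis through the centroid using Ī + A·d² with d = y − 83.9:
  bottom plate: d = -68.9 mm → contributes +36 170 015 mm⁴
  web plate: d = 41.1 mm → contributes +14 279 700 mm⁴
  top plate: d = 148.1 mm → contributes +58 028 848 mm⁴
  hole: d = -68.9 mm → contributes −59 674 mm⁴
Total I = 108 418 889 mm⁴.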